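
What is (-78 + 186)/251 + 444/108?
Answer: 10259/2259 ≈ 4.5414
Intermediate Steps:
(-78 + 186)/251 + 444/108 = 108*(1/251) + 444*(1/108) = 108/251 + 37/9 = 10259/2259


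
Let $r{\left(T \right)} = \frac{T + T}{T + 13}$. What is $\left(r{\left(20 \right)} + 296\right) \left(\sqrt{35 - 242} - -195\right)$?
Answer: $\frac{637520}{11} + \frac{9808 i \sqrt{23}}{11} \approx 57956.0 + 4276.1 i$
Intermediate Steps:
$r{\left(T \right)} = \frac{2 T}{13 + T}$
$\left(r{\left(20 \right)} + 296\right) \left(\sqrt{35 - 242} - -195\right) = \left(2 \cdot 20 \frac{1}{13 + 20} + 296\right) \left(\sqrt{35 - 242} - -195\right) = \left(2 \cdot 20 \cdot \frac{1}{33} + 296\right) \left(\sqrt{-207} + 195\right) = \left(2 \cdot 20 \cdot \frac{1}{33} + 296\right) \left(3 i \sqrt{23} + 195\right) = \left(\frac{40}{33} + 296\right) \left(195 + 3 i \sqrt{23}\right) = \frac{9808 \left(195 + 3 i \sqrt{23}\right)}{33} = \frac{637520}{11} + \frac{9808 i \sqrt{23}}{11}$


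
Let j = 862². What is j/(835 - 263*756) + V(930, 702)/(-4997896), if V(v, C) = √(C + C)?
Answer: -743044/197993 - 3*√39/2498948 ≈ -3.7529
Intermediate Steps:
j = 743044
V(v, C) = √2*√C (V(v, C) = √(2*C) = √2*√C)
j/(835 - 263*756) + V(930, 702)/(-4997896) = 743044/(835 - 263*756) + (√2*√702)/(-4997896) = 743044/(835 - 198828) + (√2*(3*√78))*(-1/4997896) = 743044/(-197993) + (6*√39)*(-1/4997896) = 743044*(-1/197993) - 3*√39/2498948 = -743044/197993 - 3*√39/2498948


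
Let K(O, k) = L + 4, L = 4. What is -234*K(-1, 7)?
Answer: -1872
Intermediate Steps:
K(O, k) = 8 (K(O, k) = 4 + 4 = 8)
-234*K(-1, 7) = -234*8 = -1872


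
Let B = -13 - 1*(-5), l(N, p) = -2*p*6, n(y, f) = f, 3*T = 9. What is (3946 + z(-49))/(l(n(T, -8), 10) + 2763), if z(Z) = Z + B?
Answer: 3889/2643 ≈ 1.4714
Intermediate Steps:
T = 3 (T = (⅓)*9 = 3)
l(N, p) = -12*p
B = -8 (B = -13 + 5 = -8)
z(Z) = -8 + Z (z(Z) = Z - 8 = -8 + Z)
(3946 + z(-49))/(l(n(T, -8), 10) + 2763) = (3946 + (-8 - 49))/(-12*10 + 2763) = (3946 - 57)/(-120 + 2763) = 3889/2643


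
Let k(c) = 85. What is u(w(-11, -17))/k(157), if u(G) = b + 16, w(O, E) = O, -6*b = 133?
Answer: -37/510 ≈ -0.072549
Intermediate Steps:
b = -133/6 (b = -1/6*133 = -133/6 ≈ -22.167)
u(G) = -37/6 (u(G) = -133/6 + 16 = -37/6)
u(w(-11, -17))/k(157) = -37/6/85 = -37/6*1/85 = -37/510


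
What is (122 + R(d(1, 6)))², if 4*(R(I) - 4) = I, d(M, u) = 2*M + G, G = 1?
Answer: 257049/16 ≈ 16066.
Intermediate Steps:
d(M, u) = 1 + 2*M (d(M, u) = 2*M + 1 = 1 + 2*M)
R(I) = 4 + I/4
(122 + R(d(1, 6)))² = (122 + (4 + (1 + 2*1)/4))² = (122 + (4 + (1 + 2)/4))² = (122 + (4 + (¼)*3))² = (122 + (4 + ¾))² = (122 + 19/4)² = (507/4)² = 257049/16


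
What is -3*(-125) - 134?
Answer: 241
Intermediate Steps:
-3*(-125) - 134 = 375 - 134 = 241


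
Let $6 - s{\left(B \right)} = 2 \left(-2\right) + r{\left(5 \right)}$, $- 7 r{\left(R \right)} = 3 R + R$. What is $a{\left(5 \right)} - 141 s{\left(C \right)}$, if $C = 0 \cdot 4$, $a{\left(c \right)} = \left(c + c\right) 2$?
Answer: $- \frac{12550}{7} \approx -1792.9$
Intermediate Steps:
$a{\left(c \right)} = 4 c$ ($a{\left(c \right)} = 2 c 2 = 4 c$)
$r{\left(R \right)} = - \frac{4 R}{7}$ ($r{\left(R \right)} = - \frac{3 R + R}{7} = - \frac{4 R}{7}$)
$C = 0$
$s{\left(B \right)} = \frac{90}{7}$ ($s{\left(B \right)} = 6 - \left(2 \left(-2\right) - \frac{20}{7}\right) = 6 - \left(-4 - \frac{20}{7}\right) = 6 - - \frac{48}{7} = 6 + \frac{48}{7} = \frac{90}{7}$)
$a{\left(5 \right)} - 141 s{\left(C \right)} = 4 \cdot 5 - \frac{12690}{7} = 20 - \frac{12690}{7} = - \frac{12550}{7}$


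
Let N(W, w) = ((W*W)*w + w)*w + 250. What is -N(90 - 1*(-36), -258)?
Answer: -1056836878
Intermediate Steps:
N(W, w) = 250 + w*(w + w*W²) (N(W, w) = (W²*w + w)*w + 250 = (w*W² + w)*w + 250 = (w + w*W²)*w + 250 = w*(w + w*W²) + 250 = 250 + w*(w + w*W²))
-N(90 - 1*(-36), -258) = -(250 + (-258)² + (90 - 1*(-36))²*(-258)²) = -(250 + 66564 + (90 + 36)²*66564) = -(250 + 66564 + 126²*66564) = -(250 + 66564 + 15876*66564) = -(250 + 66564 + 1056770064) = -1*1056836878 = -1056836878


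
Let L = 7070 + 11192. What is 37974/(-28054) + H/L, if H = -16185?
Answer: -573767589/256161074 ≈ -2.2399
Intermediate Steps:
L = 18262
37974/(-28054) + H/L = 37974/(-28054) - 16185/18262 = 37974*(-1/28054) - 16185*1/18262 = -18987/14027 - 16185/18262 = -573767589/256161074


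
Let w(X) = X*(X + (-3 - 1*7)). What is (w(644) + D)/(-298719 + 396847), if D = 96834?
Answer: 252565/49064 ≈ 5.1477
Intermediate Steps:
w(X) = X*(-10 + X) (w(X) = X*(X + (-3 - 7)) = X*(X - 10) = X*(-10 + X))
(w(644) + D)/(-298719 + 396847) = (644*(-10 + 644) + 96834)/(-298719 + 396847) = (644*634 + 96834)/98128 = (408296 + 96834)*(1/98128) = 505130*(1/98128) = 252565/49064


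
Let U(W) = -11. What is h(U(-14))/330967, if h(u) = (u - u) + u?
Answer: -11/330967 ≈ -3.3236e-5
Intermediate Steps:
h(u) = u (h(u) = 0 + u = u)
h(U(-14))/330967 = -11/330967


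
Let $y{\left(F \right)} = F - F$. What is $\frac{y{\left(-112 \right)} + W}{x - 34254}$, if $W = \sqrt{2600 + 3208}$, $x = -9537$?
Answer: $- \frac{4 \sqrt{3}}{3981} \approx -0.0017403$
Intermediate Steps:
$y{\left(F \right)} = 0$
$W = 44 \sqrt{3}$ ($W = \sqrt{5808} = 44 \sqrt{3} \approx 76.21$)
$\frac{y{\left(-112 \right)} + W}{x - 34254} = \frac{0 + 44 \sqrt{3}}{-9537 - 34254} = \frac{44 \sqrt{3}}{-43791} = 44 \sqrt{3} \left(- \frac{1}{43791}\right) = - \frac{4 \sqrt{3}}{3981}$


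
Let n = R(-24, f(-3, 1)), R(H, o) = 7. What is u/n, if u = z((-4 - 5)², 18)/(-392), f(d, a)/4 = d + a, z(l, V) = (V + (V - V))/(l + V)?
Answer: -1/15092 ≈ -6.6260e-5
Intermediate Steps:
z(l, V) = V/(V + l) (z(l, V) = (V + 0)/(V + l) = V/(V + l))
f(d, a) = 4*a + 4*d (f(d, a) = 4*(d + a) = 4*(a + d) = 4*a + 4*d)
u = -1/2156 (u = (18/(18 + (-4 - 5)²))/(-392) = (18/(18 + (-9)²))*(-1/392) = (18/(18 + 81))*(-1/392) = (18/99)*(-1/392) = (18*(1/99))*(-1/392) = (2/11)*(-1/392) = -1/2156 ≈ -0.00046382)
n = 7
u/n = -1/2156/7 = -1/2156*⅐ = -1/15092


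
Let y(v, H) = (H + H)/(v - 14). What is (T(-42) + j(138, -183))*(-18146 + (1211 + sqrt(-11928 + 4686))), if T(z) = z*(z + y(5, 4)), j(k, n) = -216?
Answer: -26847620 + 4756*I*sqrt(7242)/3 ≈ -2.6848e+7 + 1.3491e+5*I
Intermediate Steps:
y(v, H) = 2*H/(-14 + v) (y(v, H) = (2*H)/(-14 + v) = 2*H/(-14 + v))
T(z) = z*(-8/9 + z) (T(z) = z*(z + 2*4/(-14 + 5)) = z*(z + 2*4/(-9)) = z*(z + 2*4*(-1/9)) = z*(z - 8/9) = z*(-8/9 + z))
(T(-42) + j(138, -183))*(-18146 + (1211 + sqrt(-11928 + 4686))) = ((1/9)*(-42)*(-8 + 9*(-42)) - 216)*(-18146 + (1211 + sqrt(-11928 + 4686))) = ((1/9)*(-42)*(-8 - 378) - 216)*(-18146 + (1211 + sqrt(-7242))) = ((1/9)*(-42)*(-386) - 216)*(-18146 + (1211 + I*sqrt(7242))) = (5404/3 - 216)*(-16935 + I*sqrt(7242)) = 4756*(-16935 + I*sqrt(7242))/3 = -26847620 + 4756*I*sqrt(7242)/3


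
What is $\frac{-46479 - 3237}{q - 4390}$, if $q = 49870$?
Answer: $- \frac{4143}{3790} \approx -1.0931$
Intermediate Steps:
$\frac{-46479 - 3237}{q - 4390} = \frac{-46479 - 3237}{49870 - 4390} = - \frac{49716}{45480} = \left(-49716\right) \frac{1}{45480} = - \frac{4143}{3790}$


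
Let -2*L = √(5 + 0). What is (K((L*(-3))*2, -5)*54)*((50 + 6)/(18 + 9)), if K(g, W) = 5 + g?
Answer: 560 + 336*√5 ≈ 1311.3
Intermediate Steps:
L = -√5/2 (L = -√(5 + 0)/2 = -√5/2 ≈ -1.1180)
(K((L*(-3))*2, -5)*54)*((50 + 6)/(18 + 9)) = ((5 + (-√5/2*(-3))*2)*54)*((50 + 6)/(18 + 9)) = ((5 + (3*√5/2)*2)*54)*(56/27) = ((5 + 3*√5)*54)*(56*(1/27)) = (270 + 162*√5)*(56/27) = 560 + 336*√5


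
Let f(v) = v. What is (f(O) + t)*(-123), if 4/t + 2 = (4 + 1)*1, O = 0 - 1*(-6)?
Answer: -902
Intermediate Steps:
O = 6 (O = 0 + 6 = 6)
t = 4/3 (t = 4/(-2 + (4 + 1)*1) = 4/(-2 + 5*1) = 4/(-2 + 5) = 4/3 ≈ 1.3333)
(f(O) + t)*(-123) = (6 + 4/3)*(-123) = (22/3)*(-123) = -902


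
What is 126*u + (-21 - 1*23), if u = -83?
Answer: -10502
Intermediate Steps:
126*u + (-21 - 1*23) = 126*(-83) + (-21 - 1*23) = -10458 + (-21 - 23) = -10458 - 44 = -10502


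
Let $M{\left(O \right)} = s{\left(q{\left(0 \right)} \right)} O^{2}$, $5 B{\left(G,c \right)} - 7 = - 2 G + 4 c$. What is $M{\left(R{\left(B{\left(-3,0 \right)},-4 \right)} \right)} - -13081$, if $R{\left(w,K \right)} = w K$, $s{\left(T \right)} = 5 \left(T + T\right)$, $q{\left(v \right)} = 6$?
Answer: $\frac{97853}{5} \approx 19571.0$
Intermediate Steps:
$s{\left(T \right)} = 10 T$ ($s{\left(T \right)} = 5 \cdot 2 T = 10 T$)
$B{\left(G,c \right)} = \frac{7}{5} - \frac{2 G}{5} + \frac{4 c}{5}$ ($B{\left(G,c \right)} = \frac{7}{5} + \frac{- 2 G + 4 c}{5} = \frac{7}{5} - \left(- \frac{4 c}{5} + \frac{2 G}{5}\right) = \frac{7}{5} - \frac{2 G}{5} + \frac{4 c}{5}$)
$R{\left(w,K \right)} = K w$
$M{\left(O \right)} = 60 O^{2}$ ($M{\left(O \right)} = 10 \cdot 6 O^{2} = 60 O^{2}$)
$M{\left(R{\left(B{\left(-3,0 \right)},-4 \right)} \right)} - -13081 = 60 \left(- 4 \left(\frac{7}{5} - - \frac{6}{5} + \frac{4}{5} \cdot 0\right)\right)^{2} - -13081 = 60 \left(- 4 \left(\frac{7}{5} + \frac{6}{5} + 0\right)\right)^{2} + 13081 = 60 \left(\left(-4\right) \frac{13}{5}\right)^{2} + 13081 = 60 \left(- \frac{52}{5}\right)^{2} + 13081 = 60 \cdot \frac{2704}{25} + 13081 = \frac{32448}{5} + 13081 = \frac{97853}{5}$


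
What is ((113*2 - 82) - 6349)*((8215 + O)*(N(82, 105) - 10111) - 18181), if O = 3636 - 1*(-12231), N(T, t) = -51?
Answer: 1518608380325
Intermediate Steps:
O = 15867 (O = 3636 + 12231 = 15867)
((113*2 - 82) - 6349)*((8215 + O)*(N(82, 105) - 10111) - 18181) = ((113*2 - 82) - 6349)*((8215 + 15867)*(-51 - 10111) - 18181) = ((226 - 82) - 6349)*(24082*(-10162) - 18181) = (144 - 6349)*(-244721284 - 18181) = -6205*(-244739465) = 1518608380325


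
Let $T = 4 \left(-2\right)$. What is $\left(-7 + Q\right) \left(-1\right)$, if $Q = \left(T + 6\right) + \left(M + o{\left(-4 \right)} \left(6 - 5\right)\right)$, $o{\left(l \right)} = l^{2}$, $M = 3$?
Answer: $-10$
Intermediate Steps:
$T = -8$
$Q = 17$ ($Q = \left(-8 + 6\right) + \left(3 + \left(-4\right)^{2} \left(6 - 5\right)\right) = -2 + \left(3 + 16 \cdot 1\right) = -2 + \left(3 + 16\right) = -2 + 19 = 17$)
$\left(-7 + Q\right) \left(-1\right) = \left(-7 + 17\right) \left(-1\right) = 10 \left(-1\right) = -10$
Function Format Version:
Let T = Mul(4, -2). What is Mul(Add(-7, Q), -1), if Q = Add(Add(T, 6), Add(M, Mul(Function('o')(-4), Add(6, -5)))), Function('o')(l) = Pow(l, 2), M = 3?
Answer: -10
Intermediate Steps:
T = -8
Q = 17 (Q = Add(Add(-8, 6), Add(3, Mul(Pow(-4, 2), Add(6, -5)))) = Add(-2, Add(3, Mul(16, 1))) = Add(-2, Add(3, 16)) = Add(-2, 19) = 17)
Mul(Add(-7, Q), -1) = Mul(Add(-7, 17), -1) = Mul(10, -1) = -10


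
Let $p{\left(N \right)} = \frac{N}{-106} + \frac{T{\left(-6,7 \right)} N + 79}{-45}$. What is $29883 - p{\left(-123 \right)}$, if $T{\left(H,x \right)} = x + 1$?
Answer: $\frac{28488089}{954} \approx 29862.0$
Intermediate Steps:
$T{\left(H,x \right)} = 1 + x$
$p{\left(N \right)} = - \frac{79}{45} - \frac{893 N}{4770}$ ($p{\left(N \right)} = \frac{N}{-106} + \frac{\left(1 + 7\right) N + 79}{-45} = N \left(- \frac{1}{106}\right) + \left(8 N + 79\right) \left(- \frac{1}{45}\right) = - \frac{N}{106} + \left(79 + 8 N\right) \left(- \frac{1}{45}\right) = - \frac{N}{106} - \left(\frac{79}{45} + \frac{8 N}{45}\right) = - \frac{79}{45} - \frac{893 N}{4770}$)
$29883 - p{\left(-123 \right)} = 29883 - \left(- \frac{79}{45} - - \frac{36613}{1590}\right) = 29883 - \left(- \frac{79}{45} + \frac{36613}{1590}\right) = 29883 - \frac{20293}{954} = \frac{28488089}{954}$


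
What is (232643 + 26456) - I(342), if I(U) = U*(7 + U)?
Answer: 139741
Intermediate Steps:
(232643 + 26456) - I(342) = (232643 + 26456) - 342*(7 + 342) = 259099 - 342*349 = 259099 - 1*119358 = 259099 - 119358 = 139741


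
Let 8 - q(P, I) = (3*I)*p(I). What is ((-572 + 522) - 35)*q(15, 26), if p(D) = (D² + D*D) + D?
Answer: 9135460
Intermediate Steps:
p(D) = D + 2*D² (p(D) = (D² + D²) + D = 2*D² + D = D + 2*D²)
q(P, I) = 8 - 3*I²*(1 + 2*I) (q(P, I) = 8 - 3*I*I*(1 + 2*I) = 8 - 3*I²*(1 + 2*I))
((-572 + 522) - 35)*q(15, 26) = ((-572 + 522) - 35)*(8 - 6*26³ - 3*26²) = (-50 - 35)*(8 - 6*17576 - 3*676) = -85*(8 - 105456 - 2028) = -85*(-107476) = 9135460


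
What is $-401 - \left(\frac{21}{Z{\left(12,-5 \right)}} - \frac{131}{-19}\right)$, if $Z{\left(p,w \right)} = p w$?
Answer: $- \frac{154867}{380} \approx -407.54$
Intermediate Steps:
$-401 - \left(\frac{21}{Z{\left(12,-5 \right)}} - \frac{131}{-19}\right) = -401 - \left(\frac{21}{12 \left(-5\right)} - \frac{131}{-19}\right) = -401 - \left(\frac{21}{-60} - - \frac{131}{19}\right) = -401 - \left(21 \left(- \frac{1}{60}\right) + \frac{131}{19}\right) = -401 - \left(- \frac{7}{20} + \frac{131}{19}\right) = -401 - \frac{2487}{380} = - \frac{154867}{380}$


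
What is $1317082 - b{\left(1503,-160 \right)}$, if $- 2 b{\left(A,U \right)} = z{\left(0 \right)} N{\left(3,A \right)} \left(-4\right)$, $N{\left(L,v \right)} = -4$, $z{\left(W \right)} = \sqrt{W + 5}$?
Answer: $1317082 + 8 \sqrt{5} \approx 1.3171 \cdot 10^{6}$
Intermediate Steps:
$z{\left(W \right)} = \sqrt{5 + W}$
$b{\left(A,U \right)} = - 8 \sqrt{5}$ ($b{\left(A,U \right)} = - \frac{\sqrt{5 + 0} \left(-4\right) \left(-4\right)}{2} = - \frac{\sqrt{5} \left(-4\right) \left(-4\right)}{2} = - \frac{- 4 \sqrt{5} \left(-4\right)}{2} = - \frac{16 \sqrt{5}}{2} = - 8 \sqrt{5}$)
$1317082 - b{\left(1503,-160 \right)} = 1317082 - - 8 \sqrt{5} = 1317082 + 8 \sqrt{5}$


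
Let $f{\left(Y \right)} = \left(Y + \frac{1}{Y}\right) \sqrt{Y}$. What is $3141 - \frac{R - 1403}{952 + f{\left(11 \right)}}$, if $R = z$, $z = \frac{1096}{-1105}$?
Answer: $\frac{508326998769}{161759975} - \frac{94636071 \sqrt{11}}{5499839150} \approx 3142.4$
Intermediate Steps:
$f{\left(Y \right)} = \sqrt{Y} \left(Y + \frac{1}{Y}\right)$
$z = - \frac{1096}{1105}$ ($z = 1096 \left(- \frac{1}{1105}\right) = - \frac{1096}{1105} \approx -0.99186$)
$R = - \frac{1096}{1105} \approx -0.99186$
$3141 - \frac{R - 1403}{952 + f{\left(11 \right)}} = 3141 - \frac{- \frac{1096}{1105} - 1403}{952 + \frac{1 + 11^{2}}{\sqrt{11}}} = 3141 - - \frac{1551411}{1105 \left(952 + \frac{\sqrt{11}}{11} \left(1 + 121\right)\right)} = 3141 - - \frac{1551411}{1105 \left(952 + \frac{\sqrt{11}}{11} \cdot 122\right)} = 3141 - - \frac{1551411}{1105 \left(952 + \frac{122 \sqrt{11}}{11}\right)} = 3141 + \frac{1551411}{1105 \left(952 + \frac{122 \sqrt{11}}{11}\right)}$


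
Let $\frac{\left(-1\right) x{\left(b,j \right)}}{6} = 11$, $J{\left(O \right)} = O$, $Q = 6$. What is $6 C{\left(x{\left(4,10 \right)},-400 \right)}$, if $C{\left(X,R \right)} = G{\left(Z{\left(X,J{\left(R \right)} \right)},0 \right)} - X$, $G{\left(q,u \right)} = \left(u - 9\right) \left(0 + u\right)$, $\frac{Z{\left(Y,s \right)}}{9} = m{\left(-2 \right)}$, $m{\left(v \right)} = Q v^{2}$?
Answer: $396$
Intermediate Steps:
$x{\left(b,j \right)} = -66$ ($x{\left(b,j \right)} = \left(-6\right) 11 = -66$)
$m{\left(v \right)} = 6 v^{2}$
$Z{\left(Y,s \right)} = 216$ ($Z{\left(Y,s \right)} = 9 \cdot 6 \left(-2\right)^{2} = 9 \cdot 6 \cdot 4 = 9 \cdot 24 = 216$)
$G{\left(q,u \right)} = u \left(-9 + u\right)$ ($G{\left(q,u \right)} = \left(-9 + u\right) u = u \left(-9 + u\right)$)
$C{\left(X,R \right)} = - X$ ($C{\left(X,R \right)} = 0 \left(-9 + 0\right) - X = 0 \left(-9\right) - X = 0 - X = - X$)
$6 C{\left(x{\left(4,10 \right)},-400 \right)} = 6 \left(\left(-1\right) \left(-66\right)\right) = 6 \cdot 66 = 396$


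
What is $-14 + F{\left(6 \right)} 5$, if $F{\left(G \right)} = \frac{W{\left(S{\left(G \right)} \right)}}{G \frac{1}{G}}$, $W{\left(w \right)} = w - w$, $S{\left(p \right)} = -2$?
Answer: $-14$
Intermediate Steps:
$W{\left(w \right)} = 0$
$F{\left(G \right)} = 0$ ($F{\left(G \right)} = \frac{0}{G \frac{1}{G}} = \frac{0}{1} = 0 \cdot 1 = 0$)
$-14 + F{\left(6 \right)} 5 = -14 + 0 \cdot 5 = -14 + 0 = -14$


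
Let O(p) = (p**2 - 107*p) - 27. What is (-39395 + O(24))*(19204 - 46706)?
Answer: 1138967828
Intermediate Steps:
O(p) = -27 + p**2 - 107*p
(-39395 + O(24))*(19204 - 46706) = (-39395 + (-27 + 24**2 - 107*24))*(19204 - 46706) = (-39395 + (-27 + 576 - 2568))*(-27502) = (-39395 - 2019)*(-27502) = -41414*(-27502) = 1138967828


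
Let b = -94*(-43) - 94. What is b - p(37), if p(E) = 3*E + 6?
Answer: 3831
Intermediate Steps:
p(E) = 6 + 3*E
b = 3948 (b = 4042 - 94 = 3948)
b - p(37) = 3948 - (6 + 3*37) = 3948 - (6 + 111) = 3948 - 1*117 = 3948 - 117 = 3831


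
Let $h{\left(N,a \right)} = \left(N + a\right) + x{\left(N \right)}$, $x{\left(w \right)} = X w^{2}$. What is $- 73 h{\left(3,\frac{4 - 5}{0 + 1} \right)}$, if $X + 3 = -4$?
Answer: $4453$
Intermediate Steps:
$X = -7$ ($X = -3 - 4 = -7$)
$x{\left(w \right)} = - 7 w^{2}$
$h{\left(N,a \right)} = N + a - 7 N^{2}$ ($h{\left(N,a \right)} = \left(N + a\right) - 7 N^{2} = N + a - 7 N^{2}$)
$- 73 h{\left(3,\frac{4 - 5}{0 + 1} \right)} = - 73 \left(3 + \frac{4 - 5}{0 + 1} - 7 \cdot 3^{2}\right) = - 73 \left(3 - 1^{-1} - 63\right) = - 73 \left(3 - 1 - 63\right) = \left(-73\right) \left(-61\right) = 4453$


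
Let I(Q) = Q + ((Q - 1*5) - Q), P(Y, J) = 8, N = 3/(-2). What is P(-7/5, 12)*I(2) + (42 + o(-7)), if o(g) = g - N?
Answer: 25/2 ≈ 12.500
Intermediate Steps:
N = -3/2 (N = 3*(-1/2) = -3/2 ≈ -1.5000)
o(g) = 3/2 + g (o(g) = g - 1*(-3/2) = g + 3/2 = 3/2 + g)
I(Q) = -5 + Q (I(Q) = Q + ((Q - 5) - Q) = Q + ((-5 + Q) - Q) = Q - 5 = -5 + Q)
P(-7/5, 12)*I(2) + (42 + o(-7)) = 8*(-5 + 2) + (42 + (3/2 - 7)) = 8*(-3) + (42 - 11/2) = -24 + 73/2 = 25/2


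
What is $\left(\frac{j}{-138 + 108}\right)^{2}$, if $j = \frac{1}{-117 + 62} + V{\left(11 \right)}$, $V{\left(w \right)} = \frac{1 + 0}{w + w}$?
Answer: $\frac{1}{1210000} \approx 8.2645 \cdot 10^{-7}$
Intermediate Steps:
$V{\left(w \right)} = \frac{1}{2 w}$ ($V{\left(w \right)} = 1 \frac{1}{2 w} = \frac{1}{2 w}$)
$j = \frac{3}{110}$ ($j = \frac{1}{-117 + 62} + \frac{1}{2 \cdot 11} = \frac{1}{-55} + \frac{1}{2} \cdot \frac{1}{11} = - \frac{1}{55} + \frac{1}{22} = \frac{3}{110} \approx 0.027273$)
$\left(\frac{j}{-138 + 108}\right)^{2} = \left(\frac{3}{110 \left(-138 + 108\right)}\right)^{2} = \left(\frac{3}{110 \left(-30\right)}\right)^{2} = \left(\frac{3}{110} \left(- \frac{1}{30}\right)\right)^{2} = \left(- \frac{1}{1100}\right)^{2} = \frac{1}{1210000}$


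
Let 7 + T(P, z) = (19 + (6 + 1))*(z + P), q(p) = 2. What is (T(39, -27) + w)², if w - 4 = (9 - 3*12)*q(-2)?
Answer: 65025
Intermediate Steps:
T(P, z) = -7 + 26*P + 26*z (T(P, z) = -7 + (19 + (6 + 1))*(z + P) = -7 + (19 + 7)*(P + z) = -7 + 26*(P + z) = -7 + (26*P + 26*z) = -7 + 26*P + 26*z)
w = -50 (w = 4 + (9 - 3*12)*2 = 4 + (9 - 36)*2 = 4 - 27*2 = 4 - 54 = -50)
(T(39, -27) + w)² = ((-7 + 26*39 + 26*(-27)) - 50)² = ((-7 + 1014 - 702) - 50)² = (305 - 50)² = 255² = 65025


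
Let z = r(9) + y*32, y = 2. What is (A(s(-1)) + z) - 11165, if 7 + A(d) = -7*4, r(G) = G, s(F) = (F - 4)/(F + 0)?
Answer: -11127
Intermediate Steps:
s(F) = (-4 + F)/F
A(d) = -35 (A(d) = -7 - 7*4 = -7 - 28 = -35)
z = 73 (z = 9 + 2*32 = 9 + 64 = 73)
(A(s(-1)) + z) - 11165 = (-35 + 73) - 11165 = 38 - 11165 = -11127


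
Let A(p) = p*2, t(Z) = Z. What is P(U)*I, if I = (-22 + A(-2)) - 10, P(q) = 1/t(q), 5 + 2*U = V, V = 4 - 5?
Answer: 12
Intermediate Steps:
A(p) = 2*p
V = -1
U = -3 (U = -5/2 + (½)*(-1) = -5/2 - ½ = -3)
P(q) = 1/q
I = -36 (I = (-22 + 2*(-2)) - 10 = (-22 - 4) - 10 = -26 - 10 = -36)
P(U)*I = -36/(-3) = -⅓*(-36) = 12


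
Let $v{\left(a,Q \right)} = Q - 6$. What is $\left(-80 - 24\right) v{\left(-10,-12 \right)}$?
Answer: $1872$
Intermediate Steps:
$v{\left(a,Q \right)} = -6 + Q$ ($v{\left(a,Q \right)} = Q - 6 = -6 + Q$)
$\left(-80 - 24\right) v{\left(-10,-12 \right)} = \left(-80 - 24\right) \left(-6 - 12\right) = \left(-104\right) \left(-18\right) = 1872$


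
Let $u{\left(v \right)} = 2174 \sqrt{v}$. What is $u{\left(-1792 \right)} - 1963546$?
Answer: $-1963546 + 34784 i \sqrt{7} \approx -1.9635 \cdot 10^{6} + 92030.0 i$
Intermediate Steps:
$u{\left(-1792 \right)} - 1963546 = 2174 \sqrt{-1792} - 1963546 = 2174 \cdot 16 i \sqrt{7} - 1963546 = 34784 i \sqrt{7} - 1963546 = -1963546 + 34784 i \sqrt{7}$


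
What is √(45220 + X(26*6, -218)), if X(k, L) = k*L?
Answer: 2*√2803 ≈ 105.89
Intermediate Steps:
X(k, L) = L*k
√(45220 + X(26*6, -218)) = √(45220 - 5668*6) = √(45220 - 218*156) = √(45220 - 34008) = √11212 = 2*√2803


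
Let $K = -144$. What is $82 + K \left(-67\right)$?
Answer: $9730$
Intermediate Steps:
$82 + K \left(-67\right) = 82 - -9648 = 82 + 9648 = 9730$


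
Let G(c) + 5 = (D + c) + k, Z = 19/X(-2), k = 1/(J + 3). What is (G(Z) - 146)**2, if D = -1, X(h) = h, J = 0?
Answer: 935089/36 ≈ 25975.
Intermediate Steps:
k = 1/3 (k = 1/(0 + 3) = 1/3 ≈ 0.33333)
Z = -19/2 (Z = 19/(-2) = 19*(-1/2) = -19/2 ≈ -9.5000)
G(c) = -17/3 + c (G(c) = -5 + ((-1 + c) + 1/3) = -5 + (-2/3 + c) = -17/3 + c)
(G(Z) - 146)**2 = ((-17/3 - 19/2) - 146)**2 = (-91/6 - 146)**2 = (-967/6)**2 = 935089/36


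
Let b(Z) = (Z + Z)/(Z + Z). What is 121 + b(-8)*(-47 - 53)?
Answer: 21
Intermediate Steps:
b(Z) = 1 (b(Z) = (2*Z)/((2*Z)) = (2*Z)*(1/(2*Z)) = 1)
121 + b(-8)*(-47 - 53) = 121 + 1*(-47 - 53) = 121 + 1*(-100) = 121 - 100 = 21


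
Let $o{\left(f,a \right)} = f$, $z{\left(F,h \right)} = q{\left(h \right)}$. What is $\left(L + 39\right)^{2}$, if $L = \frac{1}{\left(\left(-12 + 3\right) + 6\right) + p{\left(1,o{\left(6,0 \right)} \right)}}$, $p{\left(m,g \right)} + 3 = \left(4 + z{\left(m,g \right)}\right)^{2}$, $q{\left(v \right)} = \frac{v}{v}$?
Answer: $\frac{550564}{361} \approx 1525.1$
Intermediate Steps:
$q{\left(v \right)} = 1$
$z{\left(F,h \right)} = 1$
$p{\left(m,g \right)} = 22$ ($p{\left(m,g \right)} = -3 + \left(4 + 1\right)^{2} = -3 + 5^{2} = -3 + 25 = 22$)
$L = \frac{1}{19}$ ($L = \frac{1}{\left(\left(-12 + 3\right) + 6\right) + 22} = \frac{1}{\left(-9 + 6\right) + 22} = \frac{1}{-3 + 22} = \frac{1}{19} \approx 0.052632$)
$\left(L + 39\right)^{2} = \left(\frac{1}{19} + 39\right)^{2} = \left(\frac{742}{19}\right)^{2} = \frac{550564}{361}$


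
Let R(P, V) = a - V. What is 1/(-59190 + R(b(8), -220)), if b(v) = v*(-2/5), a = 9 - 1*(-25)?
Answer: -1/58936 ≈ -1.6968e-5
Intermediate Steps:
a = 34 (a = 9 + 25 = 34)
b(v) = -2*v/5 (b(v) = v*(-2*⅕) = v*(-⅖) = -2*v/5)
R(P, V) = 34 - V
1/(-59190 + R(b(8), -220)) = 1/(-59190 + (34 - 1*(-220))) = 1/(-59190 + (34 + 220)) = 1/(-59190 + 254) = 1/(-58936) = -1/58936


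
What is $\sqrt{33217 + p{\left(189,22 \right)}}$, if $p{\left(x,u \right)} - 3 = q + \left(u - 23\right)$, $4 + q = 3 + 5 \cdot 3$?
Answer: $\sqrt{33233} \approx 182.3$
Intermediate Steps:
$q = 14$ ($q = -4 + \left(3 + 5 \cdot 3\right) = -4 + \left(3 + 15\right) = -4 + 18 = 14$)
$p{\left(x,u \right)} = -6 + u$ ($p{\left(x,u \right)} = 3 + \left(14 + \left(u - 23\right)\right) = 3 + \left(14 + \left(-23 + u\right)\right) = 3 + \left(-9 + u\right) = -6 + u$)
$\sqrt{33217 + p{\left(189,22 \right)}} = \sqrt{33217 + \left(-6 + 22\right)} = \sqrt{33217 + 16} = \sqrt{33233}$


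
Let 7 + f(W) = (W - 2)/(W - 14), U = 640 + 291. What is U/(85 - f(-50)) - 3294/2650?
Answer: 17334227/1933175 ≈ 8.9667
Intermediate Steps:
U = 931
f(W) = -7 + (-2 + W)/(-14 + W) (f(W) = -7 + (W - 2)/(W - 14) = -7 + (-2 + W)/(-14 + W))
U/(85 - f(-50)) - 3294/2650 = 931/(85 - 6*(16 - 1*(-50))/(-14 - 50)) - 3294/2650 = 931/(85 - 6*(16 + 50)/(-64)) - 3294*1/2650 = 931/(85 - 6*(-1)*66/64) - 1647/1325 = 931/(85 - 1*(-99/16)) - 1647/1325 = 931/(85 + 99/16) - 1647/1325 = 931/(1459/16) - 1647/1325 = 931*(16/1459) - 1647/1325 = 14896/1459 - 1647/1325 = 17334227/1933175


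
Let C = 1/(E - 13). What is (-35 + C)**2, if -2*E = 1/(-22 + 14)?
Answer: 52722121/42849 ≈ 1230.4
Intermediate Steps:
E = 1/16 (E = -1/(2*(-22 + 14)) = -1/2/(-8) = -1/2*(-1/8) = 1/16 ≈ 0.062500)
C = -16/207 (C = 1/(1/16 - 13) = 1/(-207/16) = -16/207 ≈ -0.077295)
(-35 + C)**2 = (-35 - 16/207)**2 = (-7261/207)**2 = 52722121/42849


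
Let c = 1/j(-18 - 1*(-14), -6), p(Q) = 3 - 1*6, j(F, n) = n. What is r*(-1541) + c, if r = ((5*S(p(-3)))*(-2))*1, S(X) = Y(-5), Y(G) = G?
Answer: -462301/6 ≈ -77050.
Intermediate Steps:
p(Q) = -3 (p(Q) = 3 - 6 = -3)
c = -1/6 (c = 1/(-6) = -1/6 ≈ -0.16667)
S(X) = -5
r = 50 (r = ((5*(-5))*(-2))*1 = -25*(-2)*1 = 50*1 = 50)
r*(-1541) + c = 50*(-1541) - 1/6 = -77050 - 1/6 = -462301/6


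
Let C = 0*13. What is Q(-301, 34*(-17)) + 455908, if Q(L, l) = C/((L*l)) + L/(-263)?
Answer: 119904105/263 ≈ 4.5591e+5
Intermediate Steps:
C = 0
Q(L, l) = -L/263 (Q(L, l) = 0/((L*l)) + L/(-263) = 0*(1/(L*l)) + L*(-1/263) = 0 - L/263 = -L/263)
Q(-301, 34*(-17)) + 455908 = -1/263*(-301) + 455908 = 301/263 + 455908 = 119904105/263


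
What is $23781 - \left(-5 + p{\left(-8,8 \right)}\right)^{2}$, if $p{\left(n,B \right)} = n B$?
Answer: $19020$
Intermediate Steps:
$p{\left(n,B \right)} = B n$
$23781 - \left(-5 + p{\left(-8,8 \right)}\right)^{2} = 23781 - \left(-5 + 8 \left(-8\right)\right)^{2} = 23781 - \left(-5 - 64\right)^{2} = 23781 - \left(-69\right)^{2} = 23781 - 4761 = 19020$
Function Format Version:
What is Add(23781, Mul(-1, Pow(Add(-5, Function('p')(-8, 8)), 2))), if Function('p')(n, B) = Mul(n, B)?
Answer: 19020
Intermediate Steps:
Function('p')(n, B) = Mul(B, n)
Add(23781, Mul(-1, Pow(Add(-5, Function('p')(-8, 8)), 2))) = Add(23781, Mul(-1, Pow(Add(-5, Mul(8, -8)), 2))) = Add(23781, Mul(-1, Pow(Add(-5, -64), 2))) = Add(23781, Mul(-1, Pow(-69, 2))) = Add(23781, Mul(-1, 4761)) = Add(23781, -4761) = 19020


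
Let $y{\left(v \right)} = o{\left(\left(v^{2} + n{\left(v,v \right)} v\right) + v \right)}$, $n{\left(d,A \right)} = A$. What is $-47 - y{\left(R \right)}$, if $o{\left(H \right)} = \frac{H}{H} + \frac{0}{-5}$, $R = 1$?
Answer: $-48$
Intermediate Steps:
$o{\left(H \right)} = 1$ ($o{\left(H \right)} = 1 + 0 \left(- \frac{1}{5}\right) = 1 + 0 = 1$)
$y{\left(v \right)} = 1$
$-47 - y{\left(R \right)} = -47 - 1 = -48$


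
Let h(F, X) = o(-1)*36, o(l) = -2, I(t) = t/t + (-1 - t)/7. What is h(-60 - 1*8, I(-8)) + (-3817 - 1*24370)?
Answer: -28259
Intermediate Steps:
I(t) = 6/7 - t/7 (I(t) = 1 + (-1 - t)*(⅐) = 1 + (-⅐ - t/7) = 6/7 - t/7)
h(F, X) = -72 (h(F, X) = -2*36 = -72)
h(-60 - 1*8, I(-8)) + (-3817 - 1*24370) = -72 + (-3817 - 1*24370) = -72 + (-3817 - 24370) = -72 - 28187 = -28259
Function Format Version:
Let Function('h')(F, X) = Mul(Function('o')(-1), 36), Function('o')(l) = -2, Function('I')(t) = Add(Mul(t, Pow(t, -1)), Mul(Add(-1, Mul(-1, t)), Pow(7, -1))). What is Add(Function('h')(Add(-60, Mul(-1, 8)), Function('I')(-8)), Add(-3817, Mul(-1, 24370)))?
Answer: -28259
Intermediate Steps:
Function('I')(t) = Add(Rational(6, 7), Mul(Rational(-1, 7), t)) (Function('I')(t) = Add(1, Mul(Add(-1, Mul(-1, t)), Rational(1, 7))) = Add(1, Add(Rational(-1, 7), Mul(Rational(-1, 7), t))) = Add(Rational(6, 7), Mul(Rational(-1, 7), t)))
Function('h')(F, X) = -72 (Function('h')(F, X) = Mul(-2, 36) = -72)
Add(Function('h')(Add(-60, Mul(-1, 8)), Function('I')(-8)), Add(-3817, Mul(-1, 24370))) = Add(-72, Add(-3817, Mul(-1, 24370))) = Add(-72, Add(-3817, -24370)) = Add(-72, -28187) = -28259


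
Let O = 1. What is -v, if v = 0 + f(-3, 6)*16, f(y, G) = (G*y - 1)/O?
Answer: 304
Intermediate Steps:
f(y, G) = -1 + G*y (f(y, G) = (G*y - 1)/1 = (-1 + G*y)*1 = -1 + G*y)
v = -304 (v = 0 + (-1 + 6*(-3))*16 = 0 + (-1 - 18)*16 = 0 - 19*16 = 0 - 304 = -304)
-v = -1*(-304) = 304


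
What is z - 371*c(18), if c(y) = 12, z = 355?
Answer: -4097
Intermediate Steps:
z - 371*c(18) = 355 - 371*12 = 355 - 4452 = -4097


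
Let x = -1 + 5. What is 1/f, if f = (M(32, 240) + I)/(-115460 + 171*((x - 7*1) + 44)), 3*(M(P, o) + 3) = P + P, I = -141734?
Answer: 325347/425147 ≈ 0.76526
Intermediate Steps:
M(P, o) = -3 + 2*P/3 (M(P, o) = -3 + (P + P)/3 = -3 + (2*P)/3 = -3 + 2*P/3)
x = 4
f = 425147/325347 (f = ((-3 + (2/3)*32) - 141734)/(-115460 + 171*((4 - 7*1) + 44)) = ((-3 + 64/3) - 141734)/(-115460 + 171*((4 - 7) + 44)) = (55/3 - 141734)/(-115460 + 171*(-3 + 44)) = -425147/(3*(-115460 + 171*41)) = -425147/(3*(-115460 + 7011)) = -425147/3/(-108449) = -425147/3*(-1/108449) = 425147/325347 ≈ 1.3067)
1/f = 1/(425147/325347) = 325347/425147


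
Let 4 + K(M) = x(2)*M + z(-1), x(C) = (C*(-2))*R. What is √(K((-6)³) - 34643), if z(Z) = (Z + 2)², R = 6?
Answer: I*√29462 ≈ 171.65*I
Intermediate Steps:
z(Z) = (2 + Z)²
x(C) = -12*C (x(C) = (C*(-2))*6 = -2*C*6 = -12*C)
K(M) = -3 - 24*M (K(M) = -4 + ((-12*2)*M + (2 - 1)²) = -4 + (-24*M + 1²) = -4 + (-24*M + 1) = -4 + (1 - 24*M) = -3 - 24*M)
√(K((-6)³) - 34643) = √((-3 - 24*(-6)³) - 34643) = √((-3 - 24*(-216)) - 34643) = √((-3 + 5184) - 34643) = √(5181 - 34643) = √(-29462) = I*√29462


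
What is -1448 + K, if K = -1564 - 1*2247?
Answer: -5259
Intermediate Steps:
K = -3811 (K = -1564 - 2247 = -3811)
-1448 + K = -1448 - 3811 = -5259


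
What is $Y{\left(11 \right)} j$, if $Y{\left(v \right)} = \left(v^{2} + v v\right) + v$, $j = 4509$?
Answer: $1140777$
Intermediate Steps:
$Y{\left(v \right)} = v + 2 v^{2}$ ($Y{\left(v \right)} = \left(v^{2} + v^{2}\right) + v = 2 v^{2} + v = v + 2 v^{2}$)
$Y{\left(11 \right)} j = 11 \left(1 + 2 \cdot 11\right) 4509 = 11 \left(1 + 22\right) 4509 = 11 \cdot 23 \cdot 4509 = 253 \cdot 4509 = 1140777$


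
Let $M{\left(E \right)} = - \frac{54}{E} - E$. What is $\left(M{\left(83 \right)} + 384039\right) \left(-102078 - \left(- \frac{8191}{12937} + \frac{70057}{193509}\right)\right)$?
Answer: $- \frac{8143752395386467837416}{207784352439} \approx -3.9193 \cdot 10^{10}$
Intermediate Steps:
$M{\left(E \right)} = - E - \frac{54}{E}$
$\left(M{\left(83 \right)} + 384039\right) \left(-102078 - \left(- \frac{8191}{12937} + \frac{70057}{193509}\right)\right) = \left(\left(\left(-1\right) 83 - \frac{54}{83}\right) + 384039\right) \left(-102078 - \left(- \frac{8191}{12937} + \frac{70057}{193509}\right)\right) = \left(\left(-83 - \frac{54}{83}\right) + 384039\right) \left(-102078 - - \frac{678704810}{2503425933}\right) = \left(\left(-83 - \frac{54}{83}\right) + 384039\right) \left(-102078 + \left(\frac{8191}{12937} - \frac{70057}{193509}\right)\right) = \left(- \frac{6943}{83} + 384039\right) \left(-102078 + \frac{678704810}{2503425933}\right) = \frac{31868294}{83} \left(- \frac{255544033683964}{2503425933}\right) = - \frac{8143752395386467837416}{207784352439}$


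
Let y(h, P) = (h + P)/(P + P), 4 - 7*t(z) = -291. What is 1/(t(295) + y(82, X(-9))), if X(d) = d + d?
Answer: 63/2543 ≈ 0.024774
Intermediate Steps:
t(z) = 295/7 (t(z) = 4/7 - ⅐*(-291) = 4/7 + 291/7 = 295/7)
X(d) = 2*d
y(h, P) = (P + h)/(2*P) (y(h, P) = (P + h)/((2*P)) = (P + h)*(1/(2*P)) = (P + h)/(2*P))
1/(t(295) + y(82, X(-9))) = 1/(295/7 + (2*(-9) + 82)/(2*((2*(-9))))) = 1/(295/7 + (½)*(-18 + 82)/(-18)) = 1/(295/7 + (½)*(-1/18)*64) = 1/(295/7 - 16/9) = 1/(2543/63) = 63/2543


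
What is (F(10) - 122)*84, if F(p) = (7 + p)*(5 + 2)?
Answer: -252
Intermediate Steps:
F(p) = 49 + 7*p (F(p) = (7 + p)*7 = 49 + 7*p)
(F(10) - 122)*84 = ((49 + 7*10) - 122)*84 = ((49 + 70) - 122)*84 = (119 - 122)*84 = -3*84 = -252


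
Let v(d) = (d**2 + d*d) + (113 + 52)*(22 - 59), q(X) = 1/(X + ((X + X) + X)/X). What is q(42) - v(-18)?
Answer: 245566/45 ≈ 5457.0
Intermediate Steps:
q(X) = 1/(3 + X) (q(X) = 1/(X + (2*X + X)/X) = 1/(X + (3*X)/X) = 1/(X + 3) = 1/(3 + X))
v(d) = -6105 + 2*d**2 (v(d) = (d**2 + d**2) + 165*(-37) = 2*d**2 - 6105 = -6105 + 2*d**2)
q(42) - v(-18) = 1/(3 + 42) - (-6105 + 2*(-18)**2) = 1/45 - (-6105 + 2*324) = 1/45 - (-6105 + 648) = 1/45 - 1*(-5457) = 1/45 + 5457 = 245566/45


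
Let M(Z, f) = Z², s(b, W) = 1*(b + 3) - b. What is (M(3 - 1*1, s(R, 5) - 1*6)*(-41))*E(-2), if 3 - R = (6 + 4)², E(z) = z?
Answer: 328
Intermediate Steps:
R = -97 (R = 3 - (6 + 4)² = 3 - 1*10² = 3 - 1*100 = 3 - 100 = -97)
s(b, W) = 3 (s(b, W) = 1*(3 + b) - b = (3 + b) - b = 3)
(M(3 - 1*1, s(R, 5) - 1*6)*(-41))*E(-2) = ((3 - 1*1)²*(-41))*(-2) = ((3 - 1)²*(-41))*(-2) = (2²*(-41))*(-2) = (4*(-41))*(-2) = -164*(-2) = 328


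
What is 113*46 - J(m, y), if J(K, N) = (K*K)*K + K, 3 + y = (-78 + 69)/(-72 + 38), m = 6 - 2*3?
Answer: 5198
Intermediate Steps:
m = 0 (m = 6 - 6 = 0)
y = -93/34 (y = -3 + (-78 + 69)/(-72 + 38) = -3 - 9/(-34) = -3 - 9*(-1/34) = -3 + 9/34 = -93/34 ≈ -2.7353)
J(K, N) = K + K**3 (J(K, N) = K**2*K + K = K**3 + K = K + K**3)
113*46 - J(m, y) = 113*46 - (0 + 0**3) = 5198 - (0 + 0) = 5198 - 1*0 = 5198 + 0 = 5198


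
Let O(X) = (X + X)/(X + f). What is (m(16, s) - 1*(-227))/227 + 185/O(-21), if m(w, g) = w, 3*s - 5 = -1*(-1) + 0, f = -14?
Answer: 211433/1362 ≈ 155.24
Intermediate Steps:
O(X) = 2*X/(-14 + X) (O(X) = (X + X)/(X - 14) = (2*X)/(-14 + X) = 2*X/(-14 + X))
s = 2 (s = 5/3 + (-1*(-1) + 0)/3 = 5/3 + (1 + 0)/3 = 5/3 + (1/3)*1 = 5/3 + 1/3 = 2)
(m(16, s) - 1*(-227))/227 + 185/O(-21) = (16 - 1*(-227))/227 + 185/((2*(-21)/(-14 - 21))) = (16 + 227)*(1/227) + 185/((2*(-21)/(-35))) = 243*(1/227) + 185/((2*(-21)*(-1/35))) = 243/227 + 185/(6/5) = 243/227 + 185*(5/6) = 243/227 + 925/6 = 211433/1362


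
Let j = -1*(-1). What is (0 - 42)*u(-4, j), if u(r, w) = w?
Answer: -42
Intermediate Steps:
j = 1
(0 - 42)*u(-4, j) = (0 - 42)*1 = -42*1 = -42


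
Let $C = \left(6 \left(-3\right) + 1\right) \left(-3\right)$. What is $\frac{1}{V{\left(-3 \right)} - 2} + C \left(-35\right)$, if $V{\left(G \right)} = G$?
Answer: $- \frac{8926}{5} \approx -1785.2$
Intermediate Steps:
$C = 51$ ($C = \left(-18 + 1\right) \left(-3\right) = \left(-17\right) \left(-3\right) = 51$)
$\frac{1}{V{\left(-3 \right)} - 2} + C \left(-35\right) = \frac{1}{-3 - 2} + 51 \left(-35\right) = \frac{1}{-5} - 1785 = - \frac{1}{5} - 1785 = - \frac{8926}{5}$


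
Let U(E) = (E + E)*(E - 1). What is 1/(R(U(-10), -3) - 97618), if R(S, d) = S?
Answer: -1/97398 ≈ -1.0267e-5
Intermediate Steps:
U(E) = 2*E*(-1 + E) (U(E) = (2*E)*(-1 + E) = 2*E*(-1 + E))
1/(R(U(-10), -3) - 97618) = 1/(2*(-10)*(-1 - 10) - 97618) = 1/(2*(-10)*(-11) - 97618) = 1/(220 - 97618) = 1/(-97398) = -1/97398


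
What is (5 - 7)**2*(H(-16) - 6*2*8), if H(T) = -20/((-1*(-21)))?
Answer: -8144/21 ≈ -387.81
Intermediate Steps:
H(T) = -20/21
(5 - 7)**2*(H(-16) - 6*2*8) = (5 - 7)**2*(-20/21 - 6*2*8) = (-2)**2*(-20/21 - 12*8) = 4*(-20/21 - 96) = 4*(-2036/21) = -8144/21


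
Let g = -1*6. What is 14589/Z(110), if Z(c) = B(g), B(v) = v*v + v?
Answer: 4863/10 ≈ 486.30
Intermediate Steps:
g = -6
B(v) = v + v² (B(v) = v² + v = v + v²)
Z(c) = 30 (Z(c) = -6*(1 - 6) = -6*(-5) = 30)
14589/Z(110) = 14589/30 = 14589*(1/30) = 4863/10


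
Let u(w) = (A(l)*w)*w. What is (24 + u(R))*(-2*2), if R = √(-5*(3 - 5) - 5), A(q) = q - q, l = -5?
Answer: -96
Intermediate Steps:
A(q) = 0
R = √5 (R = √(-5*(-2) - 5) = √(10 - 5) = √5 ≈ 2.2361)
u(w) = 0 (u(w) = (0*w)*w = 0*w = 0)
(24 + u(R))*(-2*2) = (24 + 0)*(-2*2) = 24*(-4) = -96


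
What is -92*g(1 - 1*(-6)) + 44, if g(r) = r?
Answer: -600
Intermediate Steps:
-92*g(1 - 1*(-6)) + 44 = -92*(1 - 1*(-6)) + 44 = -92*(1 + 6) + 44 = -92*7 + 44 = -644 + 44 = -600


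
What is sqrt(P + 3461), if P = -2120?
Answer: 3*sqrt(149) ≈ 36.620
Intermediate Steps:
sqrt(P + 3461) = sqrt(-2120 + 3461) = sqrt(1341) = 3*sqrt(149)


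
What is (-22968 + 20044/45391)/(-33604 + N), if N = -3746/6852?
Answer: 3571675041144/5225828473207 ≈ 0.68347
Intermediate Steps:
N = -1873/3426 (N = -3746*1/6852 = -1873/3426 ≈ -0.54670)
(-22968 + 20044/45391)/(-33604 + N) = (-22968 + 20044/45391)/(-33604 - 1873/3426) = (-22968 + 20044*(1/45391))/(-115129177/3426) = (-22968 + 20044/45391)*(-3426/115129177) = -1042520444/45391*(-3426/115129177) = 3571675041144/5225828473207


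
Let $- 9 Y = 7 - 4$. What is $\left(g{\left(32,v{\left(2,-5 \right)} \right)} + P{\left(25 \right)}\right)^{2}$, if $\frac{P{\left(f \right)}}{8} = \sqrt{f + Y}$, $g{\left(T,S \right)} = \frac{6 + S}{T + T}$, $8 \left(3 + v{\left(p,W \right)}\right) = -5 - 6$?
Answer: $\frac{1241514491}{786432} + \frac{13 \sqrt{222}}{96} \approx 1580.7$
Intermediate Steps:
$Y = - \frac{1}{3}$ ($Y = - \frac{7 - 4}{9} = \left(- \frac{1}{9}\right) 3 = - \frac{1}{3} \approx -0.33333$)
$v{\left(p,W \right)} = - \frac{35}{8}$ ($v{\left(p,W \right)} = -3 + \frac{-5 - 6}{8} = -3 + \frac{1}{8} \left(-11\right) = -3 - \frac{11}{8} = - \frac{35}{8}$)
$g{\left(T,S \right)} = \frac{6 + S}{2 T}$
$P{\left(f \right)} = 8 \sqrt{- \frac{1}{3} + f}$ ($P{\left(f \right)} = 8 \sqrt{f - \frac{1}{3}} = 8 \sqrt{- \frac{1}{3} + f}$)
$\left(g{\left(32,v{\left(2,-5 \right)} \right)} + P{\left(25 \right)}\right)^{2} = \left(\frac{6 - \frac{35}{8}}{2 \cdot 32} + \frac{8 \sqrt{-3 + 9 \cdot 25}}{3}\right)^{2} = \left(\frac{1}{2} \cdot \frac{1}{32} \cdot \frac{13}{8} + \frac{8 \sqrt{-3 + 225}}{3}\right)^{2} = \left(\frac{13}{512} + \frac{8 \sqrt{222}}{3}\right)^{2}$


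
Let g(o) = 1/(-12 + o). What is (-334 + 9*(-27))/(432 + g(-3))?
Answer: -8655/6479 ≈ -1.3359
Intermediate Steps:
(-334 + 9*(-27))/(432 + g(-3)) = (-334 + 9*(-27))/(432 + 1/(-12 - 3)) = (-334 - 243)/(432 + 1/(-15)) = -577/(432 - 1/15) = -577/6479/15 = -577*15/6479 = -8655/6479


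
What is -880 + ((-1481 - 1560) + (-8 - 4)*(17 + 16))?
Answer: -4317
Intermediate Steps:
-880 + ((-1481 - 1560) + (-8 - 4)*(17 + 16)) = -880 + (-3041 - 12*33) = -880 + (-3041 - 396) = -880 - 3437 = -4317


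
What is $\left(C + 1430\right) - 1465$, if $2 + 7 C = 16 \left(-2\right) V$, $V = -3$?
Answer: $- \frac{151}{7} \approx -21.571$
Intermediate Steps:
$C = \frac{94}{7}$ ($C = - \frac{2}{7} + \frac{16 \left(-2\right) \left(-3\right)}{7} = - \frac{2}{7} + \frac{\left(-32\right) \left(-3\right)}{7} = - \frac{2}{7} + \frac{1}{7} \cdot 96 = - \frac{2}{7} + \frac{96}{7} = \frac{94}{7} \approx 13.429$)
$\left(C + 1430\right) - 1465 = \left(\frac{94}{7} + 1430\right) - 1465 = \frac{10104}{7} - 1465 = - \frac{151}{7}$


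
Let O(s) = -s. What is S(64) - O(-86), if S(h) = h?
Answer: -22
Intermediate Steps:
S(64) - O(-86) = 64 - (-1)*(-86) = 64 - 1*86 = 64 - 86 = -22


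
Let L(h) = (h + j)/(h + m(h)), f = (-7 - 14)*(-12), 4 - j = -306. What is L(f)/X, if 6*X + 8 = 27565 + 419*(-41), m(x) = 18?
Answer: 281/233505 ≈ 0.0012034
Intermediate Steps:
j = 310 (j = 4 - 1*(-306) = 4 + 306 = 310)
f = 252 (f = -21*(-12) = 252)
L(h) = (310 + h)/(18 + h) (L(h) = (h + 310)/(h + 18) = (310 + h)/(18 + h))
X = 5189/3 (X = -4/3 + (27565 + 419*(-41))/6 = -4/3 + (27565 - 17179)/6 = -4/3 + (⅙)*10386 = -4/3 + 1731 = 5189/3 ≈ 1729.7)
L(f)/X = ((310 + 252)/(18 + 252))/(5189/3) = (562/270)*(3/5189) = ((1/270)*562)*(3/5189) = (281/135)*(3/5189) = 281/233505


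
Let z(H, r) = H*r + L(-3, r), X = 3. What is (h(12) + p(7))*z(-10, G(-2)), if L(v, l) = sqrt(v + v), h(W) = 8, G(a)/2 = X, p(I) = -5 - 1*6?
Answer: 180 - 3*I*sqrt(6) ≈ 180.0 - 7.3485*I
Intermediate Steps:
p(I) = -11 (p(I) = -5 - 6 = -11)
G(a) = 6 (G(a) = 2*3 = 6)
L(v, l) = sqrt(2)*sqrt(v) (L(v, l) = sqrt(2*v) = sqrt(2)*sqrt(v))
z(H, r) = I*sqrt(6) + H*r (z(H, r) = H*r + sqrt(2)*sqrt(-3) = H*r + sqrt(2)*(I*sqrt(3)) = H*r + I*sqrt(6) = I*sqrt(6) + H*r)
(h(12) + p(7))*z(-10, G(-2)) = (8 - 11)*(I*sqrt(6) - 10*6) = -3*(I*sqrt(6) - 60) = -3*(-60 + I*sqrt(6)) = 180 - 3*I*sqrt(6)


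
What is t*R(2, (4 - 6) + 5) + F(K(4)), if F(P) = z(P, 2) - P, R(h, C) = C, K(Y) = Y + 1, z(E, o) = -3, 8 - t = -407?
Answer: 1237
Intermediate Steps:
t = 415 (t = 8 - 1*(-407) = 8 + 407 = 415)
K(Y) = 1 + Y
F(P) = -3 - P
t*R(2, (4 - 6) + 5) + F(K(4)) = 415*((4 - 6) + 5) + (-3 - (1 + 4)) = 415*(-2 + 5) + (-3 - 1*5) = 415*3 + (-3 - 5) = 1245 - 8 = 1237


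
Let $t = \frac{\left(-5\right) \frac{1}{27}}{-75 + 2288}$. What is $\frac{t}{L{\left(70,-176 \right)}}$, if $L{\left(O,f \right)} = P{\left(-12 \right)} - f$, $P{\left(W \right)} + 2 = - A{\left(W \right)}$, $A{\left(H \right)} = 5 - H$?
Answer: $- \frac{5}{9380907} \approx -5.33 \cdot 10^{-7}$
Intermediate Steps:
$P{\left(W \right)} = -7 + W$ ($P{\left(W \right)} = -2 - \left(5 - W\right) = -2 + \left(-5 + W\right) = -7 + W$)
$L{\left(O,f \right)} = -19 - f$ ($L{\left(O,f \right)} = \left(-7 - 12\right) - f = -19 - f$)
$t = - \frac{5}{59751}$ ($t = \frac{\left(-5\right) \frac{1}{27}}{2213} = \frac{1}{2213} \left(- \frac{5}{27}\right) = - \frac{5}{59751} \approx -8.3681 \cdot 10^{-5}$)
$\frac{t}{L{\left(70,-176 \right)}} = - \frac{5}{59751 \left(-19 - -176\right)} = - \frac{5}{59751 \left(-19 + 176\right)} = - \frac{5}{59751 \cdot 157} = \left(- \frac{5}{59751}\right) \frac{1}{157} = - \frac{5}{9380907}$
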